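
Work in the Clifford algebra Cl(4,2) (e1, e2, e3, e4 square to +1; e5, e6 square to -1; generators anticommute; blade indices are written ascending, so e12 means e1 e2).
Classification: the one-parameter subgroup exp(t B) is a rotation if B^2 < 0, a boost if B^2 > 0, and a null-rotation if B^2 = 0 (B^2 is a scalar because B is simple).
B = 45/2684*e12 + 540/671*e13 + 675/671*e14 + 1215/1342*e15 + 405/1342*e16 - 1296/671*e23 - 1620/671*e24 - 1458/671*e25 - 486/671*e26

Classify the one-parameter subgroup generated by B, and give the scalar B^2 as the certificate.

B^2 term by term: the squares give (45/2684)^2*(e12)^2 + (540/671)^2*(e13)^2 + (675/671)^2*(e14)^2 + (1215/1342)^2*(e15)^2 + (405/1342)^2*(e16)^2 + (-1296/671)^2*(e23)^2 + (-1620/671)^2*(e24)^2 + (-1458/671)^2*(e25)^2 + (-486/671)^2*(e26)^2 = 2025/7203856*(-1) + 291600/450241*(-1) + 455625/450241*(-1) + 1476225/1800964*(+1) + 164025/1800964*(+1) + 1679616/450241*(-1) + 2624400/450241*(-1) + 2125764/450241*(+1) + 236196/450241*(+1) = -81/16 (each basis 2-blade squares to minus the product of its generators' squares); cross terms between blades sharing an index anticommute and cancel; the commuting (index-disjoint) pairs give grade-4 terms 2*c*c'*(blade product), which cancel blade by blade — e1234: 1749600/450241 - 1749600/450241 = 0; e1235: 1574640/450241 - 1574640/450241 = 0; e1236: 524880/450241 - 524880/450241 = 0; e1245: 1968300/450241 - 1968300/450241 = 0; e1246: 656100/450241 - 656100/450241 = 0; e1256: 590490/450241 - 590490/450241 = 0 — confirming B is simple. So B^2 = -81/16.
Answer: rotation, certificate B^2 = -81/16. Note: conjugating B changes its blade decomposition but never the scalar B^2 = -81/16, whose sign settles the classification.


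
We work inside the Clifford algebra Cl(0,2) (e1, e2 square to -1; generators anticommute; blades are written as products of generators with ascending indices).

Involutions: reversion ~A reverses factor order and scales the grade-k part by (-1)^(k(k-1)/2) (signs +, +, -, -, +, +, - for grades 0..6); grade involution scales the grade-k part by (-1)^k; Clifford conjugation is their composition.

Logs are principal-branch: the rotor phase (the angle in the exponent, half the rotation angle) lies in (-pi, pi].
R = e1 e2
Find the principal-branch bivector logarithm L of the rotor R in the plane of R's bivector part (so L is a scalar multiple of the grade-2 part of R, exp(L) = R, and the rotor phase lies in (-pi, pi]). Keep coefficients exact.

The scalar part of R is 0, and that scalar determines the rotor phase on the principal branch; recovering the unit plane as bivector-part over sine of the phase gives L = phase * plane.
Concretely: cos(phase) = 0 gives phase = ±pi/2, and since phase/sin(phase) is even the sign is immaterial: L = (phase/sin(phase)) * <R>_2 = (pi/2) * <R>_2.
Answer: pi/2*e1 e2


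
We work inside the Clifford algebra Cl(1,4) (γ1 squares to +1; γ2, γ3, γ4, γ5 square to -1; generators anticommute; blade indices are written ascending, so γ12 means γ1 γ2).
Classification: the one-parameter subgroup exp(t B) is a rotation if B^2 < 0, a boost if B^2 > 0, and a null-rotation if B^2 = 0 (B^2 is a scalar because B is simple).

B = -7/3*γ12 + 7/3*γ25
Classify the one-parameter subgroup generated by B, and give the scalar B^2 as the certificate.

B^2 term by term: the squares give (-7/3)^2*(γ12)^2 + (7/3)^2*(γ25)^2 = 49/9*(+1) + 49/9*(-1) = 0 (each basis 2-blade squares to minus the product of its generators' squares); cross terms between blades sharing an index anticommute and cancel. So B^2 = 0.
Answer: null-rotation, certificate B^2 = 0. Certificate logic: 0 is a conjugation-invariant scalar, so its sign fixes rotation versus boost versus null-rotation outright.


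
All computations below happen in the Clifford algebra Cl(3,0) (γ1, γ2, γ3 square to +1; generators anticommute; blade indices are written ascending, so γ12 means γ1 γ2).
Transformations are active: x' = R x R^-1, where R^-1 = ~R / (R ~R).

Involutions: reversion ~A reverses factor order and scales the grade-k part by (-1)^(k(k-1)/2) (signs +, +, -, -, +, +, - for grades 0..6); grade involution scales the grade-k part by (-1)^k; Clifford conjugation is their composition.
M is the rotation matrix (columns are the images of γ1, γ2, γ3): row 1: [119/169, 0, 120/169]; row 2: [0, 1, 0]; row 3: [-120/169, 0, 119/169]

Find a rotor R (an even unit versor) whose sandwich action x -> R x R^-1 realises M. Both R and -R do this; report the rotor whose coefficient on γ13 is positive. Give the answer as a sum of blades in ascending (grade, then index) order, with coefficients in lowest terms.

Method: write R = a + b12*γ12 + b13*γ13 + b23*γ23 with a^2 + b12^2 + b13^2 + b23^2 = 1 (so R^-1 = ~R). Expanding the columns R e_j ~R gives tr M = 4a^2 - 1 and, from the antisymmetric part, M21 - M12 = -4a*b12, M13 - M31 = 4a*b13, M32 - M23 = -4a*b23.
Here tr M = 407/169, so a^2 = (1 + tr M)/4 = 144/169 and a = ±12/13. Taking a = 12/13: M21 - M12 = 0, M13 - M31 = 240/169, M32 - M23 = 0, giving b12 = 0, b13 = 5/13, b23 = 0, i.e. R = 12/13 + 5/13*γ13.
Its γ13 coefficient is already positive.
Answer: 12/13 + 5/13*γ13. Sheet selection: the two-to-one cover makes ±R indistinguishable at the matrix level (trace 407/169), so uniqueness comes from the required sign on γ13.


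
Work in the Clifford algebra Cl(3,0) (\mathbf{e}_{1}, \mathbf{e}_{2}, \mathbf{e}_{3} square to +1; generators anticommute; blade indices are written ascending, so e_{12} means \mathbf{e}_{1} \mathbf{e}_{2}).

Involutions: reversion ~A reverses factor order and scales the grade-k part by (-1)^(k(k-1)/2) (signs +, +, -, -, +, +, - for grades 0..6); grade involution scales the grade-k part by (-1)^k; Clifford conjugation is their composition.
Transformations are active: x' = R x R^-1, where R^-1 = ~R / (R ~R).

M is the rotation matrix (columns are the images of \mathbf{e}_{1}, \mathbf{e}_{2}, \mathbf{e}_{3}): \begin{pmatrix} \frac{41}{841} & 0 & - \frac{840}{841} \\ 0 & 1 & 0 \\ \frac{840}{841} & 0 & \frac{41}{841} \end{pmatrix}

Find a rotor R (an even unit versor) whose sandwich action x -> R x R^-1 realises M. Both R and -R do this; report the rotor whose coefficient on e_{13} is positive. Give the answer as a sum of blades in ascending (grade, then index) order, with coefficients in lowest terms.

Method: write R = a + b12*e_{12} + b13*e_{13} + b23*e_{23} with a^2 + b12^2 + b13^2 + b23^2 = 1 (so R^-1 = ~R). Expanding the columns R e_j ~R gives tr M = 4a^2 - 1 and, from the antisymmetric part, M21 - M12 = -4a*b12, M13 - M31 = 4a*b13, M32 - M23 = -4a*b23.
Here tr M = \frac{923}{841}, so a^2 = (1 + tr M)/4 = \frac{441}{841} and a = ±\frac{21}{29}. Taking a = \frac{21}{29}: M21 - M12 = 0, M13 - M31 = -\frac{1680}{841}, M32 - M23 = 0, giving b12 = 0, b13 = -\frac{20}{29}, b23 = 0, i.e. R = \frac{21}{29} - \frac{20}{29} e_{13}.
Its e_{13} coefficient is negative, so report the other preimage -R.
Answer: -\frac{21}{29} + \frac{20}{29} e_{13}. Note: both R and -R realise this M (trace \frac{923}{841}); the covering map identifies them, and the e_{13}-coefficient sign is the tie-breaker.


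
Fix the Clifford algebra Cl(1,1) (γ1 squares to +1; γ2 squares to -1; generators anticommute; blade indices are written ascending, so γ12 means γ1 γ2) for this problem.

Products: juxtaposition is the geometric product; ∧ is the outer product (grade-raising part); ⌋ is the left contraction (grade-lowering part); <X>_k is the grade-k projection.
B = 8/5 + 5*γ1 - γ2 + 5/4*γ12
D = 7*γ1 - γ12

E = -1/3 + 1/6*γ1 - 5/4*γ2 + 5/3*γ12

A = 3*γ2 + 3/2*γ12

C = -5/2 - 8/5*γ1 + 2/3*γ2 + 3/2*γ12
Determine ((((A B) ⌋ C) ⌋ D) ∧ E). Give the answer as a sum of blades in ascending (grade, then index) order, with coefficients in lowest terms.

step 1: 39/8 + 21/4*γ1 - 27/10*γ2 - 63/5*γ12
step 2: -603/16 - 237/20*γ1 + 89/8*γ2 + 117/16*γ12
step 3: -7221/80 - 4399/16*γ1 + 237/20*γ2 + 603/16*γ12
step 4: 2407/80 + 36769/480*γ1 + 34841/320*γ2 + 57183/320*γ12
Answer: 2407/80 + 36769/480*γ1 + 34841/320*γ2 + 57183/320*γ12


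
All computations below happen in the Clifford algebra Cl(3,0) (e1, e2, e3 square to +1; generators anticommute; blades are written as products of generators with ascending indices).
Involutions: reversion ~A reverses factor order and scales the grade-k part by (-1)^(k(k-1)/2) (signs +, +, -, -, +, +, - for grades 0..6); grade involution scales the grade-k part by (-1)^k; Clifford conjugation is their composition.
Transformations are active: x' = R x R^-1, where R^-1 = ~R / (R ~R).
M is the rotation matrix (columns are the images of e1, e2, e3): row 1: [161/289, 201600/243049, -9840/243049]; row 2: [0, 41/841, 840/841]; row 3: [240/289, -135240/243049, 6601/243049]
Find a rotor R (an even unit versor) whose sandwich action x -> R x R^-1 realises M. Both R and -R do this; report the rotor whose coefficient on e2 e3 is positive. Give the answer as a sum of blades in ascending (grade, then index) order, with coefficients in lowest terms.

Method: write R = a + b12*e1 e2 + b13*e1 e3 + b23*e2 e3 with a^2 + b12^2 + b13^2 + b23^2 = 1 (so R^-1 = ~R). Expanding the columns R e_j ~R gives tr M = 4a^2 - 1 and, from the antisymmetric part, M21 - M12 = -4a*b12, M13 - M31 = 4a*b13, M32 - M23 = -4a*b23.
Here tr M = 153851/243049, so a^2 = (1 + tr M)/4 = 99225/243049 and a = ±315/493. Taking a = 315/493: M21 - M12 = -201600/243049, M13 - M31 = -211680/243049, M32 - M23 = -378000/243049, giving b12 = 160/493, b13 = -168/493, b23 = 300/493, i.e. R = 315/493 + 160/493*e1 e2 - 168/493*e1 e3 + 300/493*e2 e3.
Its e2 e3 coefficient is already positive.
Answer: 315/493 + 160/493*e1 e2 - 168/493*e1 e3 + 300/493*e2 e3. Recall the cover is two-to-one: with M of trace 153851/243049, both preimages act alike, and the stated e2 e3 sign chooses the sheet.


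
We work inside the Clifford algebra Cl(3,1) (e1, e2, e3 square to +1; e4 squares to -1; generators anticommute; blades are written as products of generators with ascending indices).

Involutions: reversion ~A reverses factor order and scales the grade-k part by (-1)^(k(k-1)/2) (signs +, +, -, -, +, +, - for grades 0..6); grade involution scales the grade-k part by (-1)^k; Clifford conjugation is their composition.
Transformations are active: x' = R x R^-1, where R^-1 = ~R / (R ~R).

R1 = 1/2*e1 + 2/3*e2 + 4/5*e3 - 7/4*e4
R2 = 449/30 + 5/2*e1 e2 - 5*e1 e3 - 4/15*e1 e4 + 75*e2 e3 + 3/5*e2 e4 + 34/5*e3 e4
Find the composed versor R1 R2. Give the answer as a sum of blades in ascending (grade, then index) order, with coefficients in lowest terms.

Distribute over the terms of R1 (each basis-blade product reordered to ascending indices, repeated generators contracted through their squares):
(1/2*e1) R2 = 449/60*e1 + 5/4*e2 - 5/2*e3 - 2/15*e4 + 75/2*e1 e2 e3 + 3/10*e1 e2 e4 + 17/5*e1 e3 e4
(2/3*e2) R2 = -5/3*e1 + 449/45*e2 + 50*e3 + 2/5*e4 + 10/3*e1 e2 e3 + 8/45*e1 e2 e4 + 68/15*e2 e3 e4
(4/5*e3) R2 = 4*e1 - 60*e2 + 898/75*e3 + 136/25*e4 + 2*e1 e2 e3 + 16/75*e1 e3 e4 - 12/25*e2 e3 e4
(-7/4*e4) R2 = 7/15*e1 - 21/20*e2 - 119/10*e3 - 3143/120*e4 - 35/8*e1 e2 e4 + 35/4*e1 e3 e4 - 525/4*e2 e3 e4
Summing the partial products and collecting blades:
Answer: 617/60*e1 - 2242/45*e2 + 3568/75*e3 - 4097/200*e4 + 257/6*e1 e2 e3 - 1403/360*e1 e2 e4 + 3709/300*e1 e3 e4 - 38159/300*e2 e3 e4


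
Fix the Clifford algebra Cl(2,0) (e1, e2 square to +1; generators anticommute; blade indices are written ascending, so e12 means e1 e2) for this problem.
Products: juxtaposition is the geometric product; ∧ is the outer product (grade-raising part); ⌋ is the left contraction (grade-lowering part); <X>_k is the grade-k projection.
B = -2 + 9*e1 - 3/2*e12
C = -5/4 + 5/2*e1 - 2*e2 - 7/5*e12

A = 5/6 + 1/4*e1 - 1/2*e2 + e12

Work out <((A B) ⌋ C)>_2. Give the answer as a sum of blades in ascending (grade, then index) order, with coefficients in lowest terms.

step 1: 25/12 + 25/4*e1 - 67/8*e2 + 5/4*e12
step 2: 1513/48 - 391/60*e1 - 155/12*e2 - 35/12*e12
step 3: -35/12*e12
Answer: -35/12*e12


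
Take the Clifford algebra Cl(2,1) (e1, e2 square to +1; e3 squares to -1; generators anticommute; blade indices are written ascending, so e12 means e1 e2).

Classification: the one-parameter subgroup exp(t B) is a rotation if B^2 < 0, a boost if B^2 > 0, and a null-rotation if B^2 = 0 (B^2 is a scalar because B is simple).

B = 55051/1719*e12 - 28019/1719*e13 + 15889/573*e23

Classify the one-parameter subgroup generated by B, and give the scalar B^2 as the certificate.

B^2 term by term: the squares give (55051/1719)^2*(e12)^2 + (-28019/1719)^2*(e13)^2 + (15889/573)^2*(e23)^2 = 3030612601/2954961*(-1) + 785064361/2954961*(+1) + 252460321/328329*(+1) = 9 (each basis 2-blade squares to minus the product of its generators' squares); cross terms between blades sharing an index anticommute and cancel. So B^2 = 9.
Answer: boost, certificate B^2 = 9. The scalar 9 is the complete invariant here: its sign names the subgroup type.


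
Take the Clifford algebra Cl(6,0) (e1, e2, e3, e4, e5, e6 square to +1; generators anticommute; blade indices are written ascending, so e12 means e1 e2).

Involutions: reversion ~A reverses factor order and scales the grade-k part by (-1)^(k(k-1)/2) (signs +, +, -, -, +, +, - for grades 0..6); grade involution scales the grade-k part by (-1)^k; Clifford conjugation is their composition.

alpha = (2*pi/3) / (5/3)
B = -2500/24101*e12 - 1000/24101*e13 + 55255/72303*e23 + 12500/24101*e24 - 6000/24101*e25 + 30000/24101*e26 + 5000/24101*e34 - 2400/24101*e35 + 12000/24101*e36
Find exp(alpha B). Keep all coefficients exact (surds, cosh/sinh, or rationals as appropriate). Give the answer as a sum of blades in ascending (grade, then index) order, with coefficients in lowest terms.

B^2 term by term: the squares give (-2500/24101)^2*(e12)^2 + (-1000/24101)^2*(e13)^2 + (55255/72303)^2*(e23)^2 + (12500/24101)^2*(e24)^2 + (-6000/24101)^2*(e25)^2 + (30000/24101)^2*(e26)^2 + (5000/24101)^2*(e34)^2 + (-2400/24101)^2*(e35)^2 + (12000/24101)^2*(e36)^2 = 6250000/580858201*(-1) + 1000000/580858201*(-1) + 3053115025/5227723809*(-1) + 156250000/580858201*(-1) + 36000000/580858201*(-1) + 900000000/580858201*(-1) + 25000000/580858201*(-1) + 5760000/580858201*(-1) + 144000000/580858201*(-1) = -25/9 (each basis 2-blade squares to minus the product of its generators' squares); cross terms between blades sharing an index anticommute and cancel; the commuting (index-disjoint) pairs give grade-4 terms 2*c*c'*(blade product), which cancel blade by blade — e1234: -25000000/580858201 + 25000000/580858201 = 0; e1235: 12000000/580858201 - 12000000/580858201 = 0; e1236: -60000000/580858201 + 60000000/580858201 = 0; e2345: 60000000/580858201 - 60000000/580858201 = 0; e2346: -300000000/580858201 + 300000000/580858201 = 0; e2356: 144000000/580858201 - 144000000/580858201 = 0 — confirming B is simple. So B^2 = -25/9.
B^2 = -25/9 — B^2 < 0, so the exponential closes trigonometrically: l = 5/3, alpha*l = 2*pi/3, so exp(alpha B) = cos(2*pi/3) + (sin(2*pi/3)/(5/3))*B = -1/2 + (3*sqrt(3)/10)*B.
Answer: -1/2 - 750*sqrt(3)/24101*e12 - 300*sqrt(3)/24101*e13 + 11051*sqrt(3)/48202*e23 + 3750*sqrt(3)/24101*e24 - 1800*sqrt(3)/24101*e25 + 9000*sqrt(3)/24101*e26 + 1500*sqrt(3)/24101*e34 - 720*sqrt(3)/24101*e35 + 3600*sqrt(3)/24101*e36


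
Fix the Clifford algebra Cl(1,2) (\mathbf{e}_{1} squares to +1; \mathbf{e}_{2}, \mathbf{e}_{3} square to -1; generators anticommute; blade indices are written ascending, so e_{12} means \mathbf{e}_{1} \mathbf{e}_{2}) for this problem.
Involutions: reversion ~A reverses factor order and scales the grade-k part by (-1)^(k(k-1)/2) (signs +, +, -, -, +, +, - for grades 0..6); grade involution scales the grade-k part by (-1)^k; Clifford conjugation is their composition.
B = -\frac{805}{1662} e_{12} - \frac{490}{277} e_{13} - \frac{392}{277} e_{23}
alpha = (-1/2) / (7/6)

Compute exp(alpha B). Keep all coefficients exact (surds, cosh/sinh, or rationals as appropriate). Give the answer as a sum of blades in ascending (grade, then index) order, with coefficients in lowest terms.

B^2 term by term: the squares give (-\frac{805}{1662})^2*(e_{12})^2 + (-\frac{490}{277})^2*(e_{13})^2 + (-\frac{392}{277})^2*(e_{23})^2 = \frac{648025}{2762244}*(+1) + \frac{240100}{76729}*(+1) + \frac{153664}{76729}*(-1) = \frac{49}{36} (each basis 2-blade squares to minus the product of its generators' squares); cross terms between blades sharing an index anticommute and cancel. So B^2 = \frac{49}{36}.
B^2 = \frac{49}{36} — a positive square means the series sums to a boost: l = \frac{7}{6}, alpha*l = - \frac{1}{2}, so exp(alpha B) = cosh(- \frac{1}{2}) + (sinh(- \frac{1}{2})/(\frac{7}{6}))*B = \cosh{\left(\frac{1}{2} \right)} + (- \frac{6 \sinh{\left(\frac{1}{2} \right)}}{7})*B.
Answer: \cosh{\left(\frac{1}{2} \right)} + \frac{115 \sinh{\left(\frac{1}{2} \right)}}{277} e_{12} + \frac{420 \sinh{\left(\frac{1}{2} \right)}}{277} e_{13} + \frac{336 \sinh{\left(\frac{1}{2} \right)}}{277} e_{23}


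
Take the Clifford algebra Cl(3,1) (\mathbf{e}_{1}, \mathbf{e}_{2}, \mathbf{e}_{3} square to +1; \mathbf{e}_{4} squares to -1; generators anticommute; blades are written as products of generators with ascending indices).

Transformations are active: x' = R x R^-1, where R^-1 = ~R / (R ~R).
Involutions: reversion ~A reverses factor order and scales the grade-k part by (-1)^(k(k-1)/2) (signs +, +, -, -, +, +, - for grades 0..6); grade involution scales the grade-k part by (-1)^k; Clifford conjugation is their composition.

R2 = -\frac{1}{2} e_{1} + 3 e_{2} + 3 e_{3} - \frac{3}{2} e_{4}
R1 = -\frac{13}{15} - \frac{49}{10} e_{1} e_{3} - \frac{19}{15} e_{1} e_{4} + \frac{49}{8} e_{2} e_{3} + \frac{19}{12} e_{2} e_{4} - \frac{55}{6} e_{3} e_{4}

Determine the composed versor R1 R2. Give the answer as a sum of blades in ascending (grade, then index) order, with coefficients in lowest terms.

Distribute over the terms of R2 (each basis-blade product reordered to ascending indices, repeated generators contracted through their squares):
R1 (-\frac{1}{2} e_{1}) = \frac{13}{30} e_{1} - \frac{49}{20} e_{3} - \frac{19}{30} e_{4} - \frac{49}{16} e_{1} e_{2} e_{3} - \frac{19}{24} e_{1} e_{2} e_{4} + \frac{55}{12} e_{1} e_{3} e_{4}
R1 (3 e_{2}) = -\frac{13}{5} e_{2} - \frac{147}{8} e_{3} - \frac{19}{4} e_{4} + \frac{147}{10} e_{1} e_{2} e_{3} + \frac{19}{5} e_{1} e_{2} e_{4} - \frac{55}{2} e_{2} e_{3} e_{4}
R1 (3 e_{3}) = -\frac{147}{10} e_{1} + \frac{147}{8} e_{2} - \frac{13}{5} e_{3} + \frac{55}{2} e_{4} + \frac{19}{5} e_{1} e_{3} e_{4} - \frac{19}{4} e_{2} e_{3} e_{4}
R1 (-\frac{3}{2} e_{4}) = -\frac{19}{10} e_{1} + \frac{19}{8} e_{2} - \frac{55}{4} e_{3} + \frac{13}{10} e_{4} + \frac{147}{20} e_{1} e_{3} e_{4} - \frac{147}{16} e_{2} e_{3} e_{4}
Summing the partial products and collecting blades:
Answer: -\frac{97}{6} e_{1} + \frac{363}{20} e_{2} - \frac{1487}{40} e_{3} + \frac{281}{12} e_{4} + \frac{931}{80} e_{1} e_{2} e_{3} + \frac{361}{120} e_{1} e_{2} e_{4} + \frac{236}{15} e_{1} e_{3} e_{4} - \frac{663}{16} e_{2} e_{3} e_{4}


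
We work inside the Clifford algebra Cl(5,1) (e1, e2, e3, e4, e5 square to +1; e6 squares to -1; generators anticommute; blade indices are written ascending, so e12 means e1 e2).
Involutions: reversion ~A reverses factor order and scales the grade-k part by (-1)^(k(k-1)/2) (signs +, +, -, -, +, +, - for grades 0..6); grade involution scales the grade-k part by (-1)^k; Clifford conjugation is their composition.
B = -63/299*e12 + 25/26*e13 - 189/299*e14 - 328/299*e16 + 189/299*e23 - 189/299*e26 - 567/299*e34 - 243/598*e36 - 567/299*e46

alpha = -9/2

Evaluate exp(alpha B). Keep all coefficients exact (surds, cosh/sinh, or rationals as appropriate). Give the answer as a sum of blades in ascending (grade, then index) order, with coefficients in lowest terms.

B^2 term by term: the squares give (-63/299)^2*(e12)^2 + (25/26)^2*(e13)^2 + (-189/299)^2*(e14)^2 + (-328/299)^2*(e16)^2 + (189/299)^2*(e23)^2 + (-189/299)^2*(e26)^2 + (-567/299)^2*(e34)^2 + (-243/598)^2*(e36)^2 + (-567/299)^2*(e46)^2 = 3969/89401*(-1) + 625/676*(-1) + 35721/89401*(-1) + 107584/89401*(+1) + 35721/89401*(-1) + 35721/89401*(+1) + 321489/89401*(-1) + 59049/357604*(+1) + 321489/89401*(+1) = 0 (each basis 2-blade squares to minus the product of its generators' squares); cross terms between blades sharing an index anticommute and cancel; the commuting (index-disjoint) pairs give grade-4 terms 2*c*c'*(blade product), which cancel blade by blade — e1234: 71442/89401 - 71442/89401 = 0; e1236: 15309/89401 + 4725/3887 - 123984/89401 = 0; e1246: 71442/89401 - 71442/89401 = 0; e1346: -14175/3887 - 45927/89401 + 371952/89401 = 0; e2346: -214326/89401 + 214326/89401 = 0 — confirming B is simple. So B^2 = 0.
B^2 = 0, so the series closes: exp(alpha B) = 1 + alpha B (parabolic case).
Answer: 1 + 567/598*e12 - 225/52*e13 + 1701/598*e14 + 1476/299*e16 - 1701/598*e23 + 1701/598*e26 + 5103/598*e34 + 2187/1196*e36 + 5103/598*e46


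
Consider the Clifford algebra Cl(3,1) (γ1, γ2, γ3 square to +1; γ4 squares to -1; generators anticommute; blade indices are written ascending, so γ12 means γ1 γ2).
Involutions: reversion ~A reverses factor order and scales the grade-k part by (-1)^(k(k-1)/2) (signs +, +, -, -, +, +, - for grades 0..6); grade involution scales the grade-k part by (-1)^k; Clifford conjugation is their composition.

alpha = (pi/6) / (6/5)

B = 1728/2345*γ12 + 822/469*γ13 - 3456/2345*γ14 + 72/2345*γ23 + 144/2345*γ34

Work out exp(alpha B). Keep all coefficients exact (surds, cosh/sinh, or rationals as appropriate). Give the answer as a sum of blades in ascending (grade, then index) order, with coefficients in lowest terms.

B^2 term by term: the squares give (1728/2345)^2*(γ12)^2 + (822/469)^2*(γ13)^2 + (-3456/2345)^2*(γ14)^2 + (72/2345)^2*(γ23)^2 + (144/2345)^2*(γ34)^2 = 2985984/5499025*(-1) + 675684/219961*(-1) + 11943936/5499025*(+1) + 5184/5499025*(-1) + 20736/5499025*(+1) = -36/25 (each basis 2-blade squares to minus the product of its generators' squares); cross terms between blades sharing an index anticommute and cancel; the commuting (index-disjoint) pairs give grade-4 terms 2*c*c'*(blade product), which cancel blade by blade — γ1234: 497664/5499025 - 497664/5499025 = 0 — confirming B is simple. So B^2 = -36/25.
B^2 = -36/25 — circular case — the even/odd split gives cos and sin: l = 6/5, alpha*l = pi/6, so exp(alpha B) = cos(pi/6) + (sin(pi/6)/(6/5))*B = sqrt(3)/2 + (5/12)*B.
Answer: sqrt(3)/2 + 144/469*γ12 + 685/938*γ13 - 288/469*γ14 + 6/469*γ23 + 12/469*γ34


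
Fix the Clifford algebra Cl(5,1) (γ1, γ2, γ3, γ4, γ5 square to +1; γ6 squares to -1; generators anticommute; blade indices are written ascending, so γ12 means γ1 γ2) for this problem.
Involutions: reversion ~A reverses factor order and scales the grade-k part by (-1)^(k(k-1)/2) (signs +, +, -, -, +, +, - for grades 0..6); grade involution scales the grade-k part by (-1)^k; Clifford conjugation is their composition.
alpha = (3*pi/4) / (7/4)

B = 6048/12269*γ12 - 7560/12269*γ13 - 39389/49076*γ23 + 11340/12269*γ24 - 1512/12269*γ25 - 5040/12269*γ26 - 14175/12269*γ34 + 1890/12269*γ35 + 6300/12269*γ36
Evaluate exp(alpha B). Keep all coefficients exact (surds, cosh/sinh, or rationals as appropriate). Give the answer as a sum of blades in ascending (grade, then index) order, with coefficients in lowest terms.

B^2 term by term: the squares give (6048/12269)^2*(γ12)^2 + (-7560/12269)^2*(γ13)^2 + (-39389/49076)^2*(γ23)^2 + (11340/12269)^2*(γ24)^2 + (-1512/12269)^2*(γ25)^2 + (-5040/12269)^2*(γ26)^2 + (-14175/12269)^2*(γ34)^2 + (1890/12269)^2*(γ35)^2 + (6300/12269)^2*(γ36)^2 = 36578304/150528361*(-1) + 57153600/150528361*(-1) + 1551493321/2408453776*(-1) + 128595600/150528361*(-1) + 2286144/150528361*(-1) + 25401600/150528361*(+1) + 200930625/150528361*(-1) + 3572100/150528361*(-1) + 39690000/150528361*(+1) = -49/16 (each basis 2-blade squares to minus the product of its generators' squares); cross terms between blades sharing an index anticommute and cancel; the commuting (index-disjoint) pairs give grade-4 terms 2*c*c'*(blade product), which cancel blade by blade — γ1234: -171460800/150528361 + 171460800/150528361 = 0; γ1235: 22861440/150528361 - 22861440/150528361 = 0; γ1236: 76204800/150528361 - 76204800/150528361 = 0; γ2345: -42865200/150528361 + 42865200/150528361 = 0; γ2346: -142884000/150528361 + 142884000/150528361 = 0; γ2356: 19051200/150528361 - 19051200/150528361 = 0 — confirming B is simple. So B^2 = -49/16.
B^2 = -49/16 — since the square is negative, the closed form is circular: l = 7/4, alpha*l = 3*pi/4, so exp(alpha B) = cos(3*pi/4) + (sin(3*pi/4)/(7/4))*B = -sqrt(2)/2 + (2*sqrt(2)/7)*B.
Answer: -sqrt(2)/2 + 1728*sqrt(2)/12269*γ12 - 2160*sqrt(2)/12269*γ13 - 5627*sqrt(2)/24538*γ23 + 3240*sqrt(2)/12269*γ24 - 432*sqrt(2)/12269*γ25 - 1440*sqrt(2)/12269*γ26 - 4050*sqrt(2)/12269*γ34 + 540*sqrt(2)/12269*γ35 + 1800*sqrt(2)/12269*γ36


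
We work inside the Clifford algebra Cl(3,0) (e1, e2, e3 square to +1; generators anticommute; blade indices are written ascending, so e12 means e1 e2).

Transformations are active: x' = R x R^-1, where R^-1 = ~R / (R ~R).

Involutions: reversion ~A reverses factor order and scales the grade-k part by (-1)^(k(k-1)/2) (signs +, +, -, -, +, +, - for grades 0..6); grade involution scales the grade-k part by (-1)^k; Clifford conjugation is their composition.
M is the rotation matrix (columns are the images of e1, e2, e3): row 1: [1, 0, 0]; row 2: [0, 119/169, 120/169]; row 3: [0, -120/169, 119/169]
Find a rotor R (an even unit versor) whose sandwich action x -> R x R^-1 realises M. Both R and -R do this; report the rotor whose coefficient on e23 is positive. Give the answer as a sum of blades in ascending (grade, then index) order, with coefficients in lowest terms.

Method: write R = a + b12*e12 + b13*e13 + b23*e23 with a^2 + b12^2 + b13^2 + b23^2 = 1 (so R^-1 = ~R). Expanding the columns R e_j ~R gives tr M = 4a^2 - 1 and, from the antisymmetric part, M21 - M12 = -4a*b12, M13 - M31 = 4a*b13, M32 - M23 = -4a*b23.
Here tr M = 407/169, so a^2 = (1 + tr M)/4 = 144/169 and a = ±12/13. Taking a = 12/13: M21 - M12 = 0, M13 - M31 = 0, M32 - M23 = -240/169, giving b12 = 0, b13 = 0, b23 = 5/13, i.e. R = 12/13 + 5/13*e23.
Its e23 coefficient is already positive.
Answer: 12/13 + 5/13*e23. Uniqueness: Spin(3) -> SO(3) maps R and -R to the same rotation of trace 407/169; fixing the sign of the e23 coefficient removes the ambiguity.


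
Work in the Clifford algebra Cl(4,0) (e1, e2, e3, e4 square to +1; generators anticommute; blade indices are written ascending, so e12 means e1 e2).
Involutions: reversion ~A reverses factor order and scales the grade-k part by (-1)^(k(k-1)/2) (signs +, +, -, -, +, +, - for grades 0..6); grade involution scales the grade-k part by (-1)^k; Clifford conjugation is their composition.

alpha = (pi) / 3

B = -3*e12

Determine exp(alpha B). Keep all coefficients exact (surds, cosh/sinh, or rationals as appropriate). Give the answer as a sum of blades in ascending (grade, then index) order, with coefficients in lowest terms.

B^2 = (-3)^2*(e12)^2 = 9*(-1) = -9 (a basis 2-blade squares to minus the product of its generators' squares).
B^2 = -9 — circular case — the even/odd split gives cos and sin: l = 3, alpha*l = pi, so exp(alpha B) = cos(pi) + (sin(pi)/3)*B = -1 + (0)*B.
Answer: -1


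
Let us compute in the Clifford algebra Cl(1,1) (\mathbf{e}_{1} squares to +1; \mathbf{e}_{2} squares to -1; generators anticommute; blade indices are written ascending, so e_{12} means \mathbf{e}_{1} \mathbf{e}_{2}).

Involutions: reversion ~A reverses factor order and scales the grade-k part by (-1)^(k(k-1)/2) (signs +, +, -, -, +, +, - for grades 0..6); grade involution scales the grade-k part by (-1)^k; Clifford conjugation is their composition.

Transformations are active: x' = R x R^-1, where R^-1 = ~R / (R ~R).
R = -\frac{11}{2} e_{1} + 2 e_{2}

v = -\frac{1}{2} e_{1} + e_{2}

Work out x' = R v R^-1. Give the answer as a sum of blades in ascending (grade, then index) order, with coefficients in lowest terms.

~R = -\frac{11}{2} e_{1} + 2 e_{2}, and R ~R = \frac{105}{4}, so R^-1 = ~R / (\frac{105}{4}).
R v = \frac{3}{4} - \frac{9}{2} e_{12}
Answer: \frac{13}{70} e_{1} - \frac{31}{35} e_{2}


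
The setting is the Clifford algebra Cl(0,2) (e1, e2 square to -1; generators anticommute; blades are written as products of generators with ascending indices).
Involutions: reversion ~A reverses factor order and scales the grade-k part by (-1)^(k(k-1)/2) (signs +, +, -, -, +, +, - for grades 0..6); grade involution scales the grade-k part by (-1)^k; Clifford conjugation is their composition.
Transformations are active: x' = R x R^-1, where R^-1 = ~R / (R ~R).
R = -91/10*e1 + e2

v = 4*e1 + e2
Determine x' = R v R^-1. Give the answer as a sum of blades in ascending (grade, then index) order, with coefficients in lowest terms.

~R = -91/10*e1 + e2, and R ~R = -8381/100, so R^-1 = ~R / (-8381/100).
R v = 177/5 - 131/10*e1 e2
Answer: 30904/8381*e1 - 15461/8381*e2


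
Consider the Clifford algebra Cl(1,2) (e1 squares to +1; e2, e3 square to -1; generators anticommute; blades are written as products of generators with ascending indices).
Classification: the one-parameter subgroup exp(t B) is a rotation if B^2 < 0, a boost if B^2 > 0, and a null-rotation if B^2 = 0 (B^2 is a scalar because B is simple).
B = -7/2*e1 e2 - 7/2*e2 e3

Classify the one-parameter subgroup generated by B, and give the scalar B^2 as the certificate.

B^2 term by term: the squares give (-7/2)^2*(e1 e2)^2 + (-7/2)^2*(e2 e3)^2 = 49/4*(+1) + 49/4*(-1) = 0 (each basis 2-blade squares to minus the product of its generators' squares); cross terms between blades sharing an index anticommute and cancel. So B^2 = 0.
Answer: null-rotation, certificate B^2 = 0. Check the certificate: B^2 = 0, and that sign is decisive whatever form B takes.


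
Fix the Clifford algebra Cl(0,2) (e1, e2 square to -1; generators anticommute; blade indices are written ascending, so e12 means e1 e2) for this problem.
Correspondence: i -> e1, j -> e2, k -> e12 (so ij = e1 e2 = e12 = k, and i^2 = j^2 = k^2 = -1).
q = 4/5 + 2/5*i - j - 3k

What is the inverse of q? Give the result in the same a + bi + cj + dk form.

In blades: q = 4/5 + 2/5*e1 - e2 - 3*e12.
With qbar = 4/5 - 2/5*e1 + e2 + 3*e12 (scalar fixed, mapped units negated), q qbar = 54/5 (the sum of squared coefficients), so q^-1 = qbar / (54/5) = 2/27 - 1/27*e1 + 5/54*e2 + 5/18*e12; translating back:
Answer: 2/27 - 1/27*i + 5/54*j + 5/18*k


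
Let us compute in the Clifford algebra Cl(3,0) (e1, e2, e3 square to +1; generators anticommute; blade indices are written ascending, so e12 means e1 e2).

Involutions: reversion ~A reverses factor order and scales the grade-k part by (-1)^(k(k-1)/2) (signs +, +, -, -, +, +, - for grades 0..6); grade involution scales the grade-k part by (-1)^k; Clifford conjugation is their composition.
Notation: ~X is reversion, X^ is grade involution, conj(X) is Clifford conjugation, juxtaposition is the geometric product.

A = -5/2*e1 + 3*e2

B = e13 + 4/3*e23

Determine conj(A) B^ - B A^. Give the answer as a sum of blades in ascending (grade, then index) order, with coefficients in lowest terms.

first term: -3/2*e3 + 19/3*e123
second term: 3/2*e3 + 19/3*e123
Answer: -3*e3


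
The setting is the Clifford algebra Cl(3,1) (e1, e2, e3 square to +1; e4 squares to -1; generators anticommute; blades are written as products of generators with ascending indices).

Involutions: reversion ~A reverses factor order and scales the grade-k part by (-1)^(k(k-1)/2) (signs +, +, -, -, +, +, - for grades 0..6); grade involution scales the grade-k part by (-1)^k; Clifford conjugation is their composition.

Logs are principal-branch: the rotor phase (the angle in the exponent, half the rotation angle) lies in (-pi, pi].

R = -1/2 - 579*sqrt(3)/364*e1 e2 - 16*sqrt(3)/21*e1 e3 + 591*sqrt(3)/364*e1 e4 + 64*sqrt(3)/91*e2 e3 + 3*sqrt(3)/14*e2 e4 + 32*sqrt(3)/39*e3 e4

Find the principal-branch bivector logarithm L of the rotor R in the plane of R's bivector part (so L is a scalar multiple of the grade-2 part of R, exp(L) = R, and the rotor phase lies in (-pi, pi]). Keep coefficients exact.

The scalar part of R is -1/2, which fixes the principal-branch rotor phase; the unit plane is then the bivector part divided by the sine of that phase, and L is that plane scaled by the phase.
Concretely: cos(phase) = -1/2 gives phase = ±2*pi/3, and since phase/sin(phase) is even the sign is immaterial: L = (phase/sin(phase)) * <R>_2 = (4*sqrt(3)*pi/9) * <R>_2.
Answer: -193*pi/91*e1 e2 - 64*pi/63*e1 e3 + 197*pi/91*e1 e4 + 256*pi/273*e2 e3 + 2*pi/7*e2 e4 + 128*pi/117*e3 e4


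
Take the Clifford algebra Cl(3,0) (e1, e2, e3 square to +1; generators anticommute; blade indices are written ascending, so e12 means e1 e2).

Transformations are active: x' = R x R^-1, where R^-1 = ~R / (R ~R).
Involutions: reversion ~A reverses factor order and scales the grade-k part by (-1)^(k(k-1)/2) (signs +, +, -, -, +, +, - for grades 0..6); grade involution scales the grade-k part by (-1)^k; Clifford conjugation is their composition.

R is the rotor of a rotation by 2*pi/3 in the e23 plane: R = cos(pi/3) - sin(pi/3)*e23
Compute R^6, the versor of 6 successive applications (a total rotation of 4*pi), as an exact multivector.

The rotor phase is half the rotation angle and phases add under composition, so 6 steps in the e23 plane accumulate phase 6*(pi/3) = 2*pi: R^6 = cos(2*pi) - sin(2*pi)*e23.
cos(2*pi) = 1 and sin(2*pi) = 0, so R^6 = 1. The total rotation 4*pi is 2 full turns, so every vector returns to itself, yet the rotor is +1, back on the identity sheet (an even number of 2*pi turns).
Answer: 1


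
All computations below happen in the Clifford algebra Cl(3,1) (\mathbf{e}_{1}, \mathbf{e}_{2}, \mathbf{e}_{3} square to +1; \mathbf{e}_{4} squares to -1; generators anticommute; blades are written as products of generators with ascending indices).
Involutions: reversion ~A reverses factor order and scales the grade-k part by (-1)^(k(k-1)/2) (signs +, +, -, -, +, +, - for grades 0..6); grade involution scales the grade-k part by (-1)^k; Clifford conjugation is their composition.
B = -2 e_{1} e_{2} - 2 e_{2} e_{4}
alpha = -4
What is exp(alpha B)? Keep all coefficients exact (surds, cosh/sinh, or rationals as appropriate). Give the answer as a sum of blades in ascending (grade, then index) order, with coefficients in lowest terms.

B^2 term by term: the squares give (-2)^2*(e_{1} e_{2})^2 + (-2)^2*(e_{2} e_{4})^2 = 4*(-1) + 4*(+1) = 0 (each basis 2-blade squares to minus the product of its generators' squares); cross terms between blades sharing an index anticommute and cancel. So B^2 = 0.
B^2 = 0, and the exponential is exactly linear here: exp(alpha B) = 1 + alpha B (parabolic case).
Answer: 1 + 8 e_{1} e_{2} + 8 e_{2} e_{4}


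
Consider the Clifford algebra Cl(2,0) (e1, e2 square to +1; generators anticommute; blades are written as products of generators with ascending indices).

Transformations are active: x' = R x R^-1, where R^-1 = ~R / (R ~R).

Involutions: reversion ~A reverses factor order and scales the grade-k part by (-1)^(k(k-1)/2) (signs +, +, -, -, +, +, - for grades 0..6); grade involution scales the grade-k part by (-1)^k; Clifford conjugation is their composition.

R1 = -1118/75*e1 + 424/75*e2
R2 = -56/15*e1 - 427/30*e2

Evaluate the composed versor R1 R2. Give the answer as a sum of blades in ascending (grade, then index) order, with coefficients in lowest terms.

Distribute over the terms of R1 (each basis-blade product reordered to ascending indices, repeated generators contracted through their squares):
(-1118/75*e1) R2 = 62608/1125 + 238693/1125*e1 e2
(424/75*e2) R2 = -90524/1125 + 23744/1125*e1 e2
Summing the partial products and collecting blades:
Answer: -27916/1125 + 87479/375*e1 e2


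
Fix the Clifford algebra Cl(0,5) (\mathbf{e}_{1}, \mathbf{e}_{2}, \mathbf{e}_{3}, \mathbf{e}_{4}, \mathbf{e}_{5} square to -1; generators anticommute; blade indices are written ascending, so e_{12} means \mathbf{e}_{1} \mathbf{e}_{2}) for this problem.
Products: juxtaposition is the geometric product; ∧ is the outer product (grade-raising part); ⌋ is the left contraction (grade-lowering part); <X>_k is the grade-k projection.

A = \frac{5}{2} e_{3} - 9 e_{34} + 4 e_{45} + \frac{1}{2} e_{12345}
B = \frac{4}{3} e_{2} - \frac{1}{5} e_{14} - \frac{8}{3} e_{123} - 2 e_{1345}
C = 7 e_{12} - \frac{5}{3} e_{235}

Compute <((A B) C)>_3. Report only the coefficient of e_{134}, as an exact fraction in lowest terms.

step 1: e_{2} + \frac{20}{3} e_{12} + \frac{31}{5} e_{13} - \frac{94}{5} e_{15} - \frac{10}{3} e_{23} - \frac{4}{3} e_{45} + 24 e_{124} + \frac{1}{2} e_{134} - 5 e_{145} - 12 e_{234} + \frac{1}{10} e_{235} + \frac{16}{3} e_{245} + \frac{2}{3} e_{1345} - \frac{32}{3} e_{12345}
step 2: -\frac{281}{6} + 7 e_{1} - 168 e_{4} - \frac{50}{9} e_{5} - \frac{70}{3} e_{13} + \frac{160}{9} e_{14} - \frac{217}{5} e_{23} + \frac{658}{5} e_{25} - \frac{80}{9} e_{34} + \frac{5}{3} e_{35} - 20 e_{45} - \frac{94}{3} e_{123} + \frac{10}{9} e_{124} - \frac{31}{3} e_{125} - 84 e_{134} + \frac{1063}{90} e_{135} + \frac{112}{3} e_{145} - \frac{103}{18} e_{234} + 35 e_{245} + \frac{224}{3} e_{345} - \frac{25}{3} e_{1234} - \frac{61}{6} e_{1245} + 40 e_{1345} - \frac{14}{3} e_{2345}
step 3: -\frac{94}{3} e_{123} + \frac{10}{9} e_{124} - \frac{31}{3} e_{125} - 84 e_{134} + \frac{1063}{90} e_{135} + \frac{112}{3} e_{145} - \frac{103}{18} e_{234} + 35 e_{245} + \frac{224}{3} e_{345}
Answer: -84


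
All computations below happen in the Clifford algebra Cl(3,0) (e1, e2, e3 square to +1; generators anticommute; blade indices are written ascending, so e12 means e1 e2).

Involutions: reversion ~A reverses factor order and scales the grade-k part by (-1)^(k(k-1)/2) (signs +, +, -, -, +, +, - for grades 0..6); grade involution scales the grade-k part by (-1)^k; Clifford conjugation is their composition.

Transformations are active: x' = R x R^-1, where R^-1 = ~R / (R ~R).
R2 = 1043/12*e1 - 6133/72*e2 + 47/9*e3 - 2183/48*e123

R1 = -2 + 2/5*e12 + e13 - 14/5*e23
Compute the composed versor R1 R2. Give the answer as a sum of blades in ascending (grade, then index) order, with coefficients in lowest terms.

Distribute over the terms of R1 (each basis-blade product reordered to ascending indices, repeated generators contracted through their squares):
(-2) R2 = -1043/6*e1 + 6133/36*e2 - 94/9*e3 + 2183/24*e123
(2/5*e12) R2 = -6133/180*e1 - 1043/30*e2 + 2183/120*e3 + 94/45*e123
(e13) R2 = 47/9*e1 - 2183/48*e2 - 1043/12*e3 + 6133/72*e123
(-14/5*e23) R2 = -15281/120*e1 - 658/45*e2 - 42931/180*e3 - 7301/30*e123
Summing the partial products and collecting blades:
Answer: -13201/40*e1 + 10871/144*e2 - 12707/40*e3 - 2345/36*e123


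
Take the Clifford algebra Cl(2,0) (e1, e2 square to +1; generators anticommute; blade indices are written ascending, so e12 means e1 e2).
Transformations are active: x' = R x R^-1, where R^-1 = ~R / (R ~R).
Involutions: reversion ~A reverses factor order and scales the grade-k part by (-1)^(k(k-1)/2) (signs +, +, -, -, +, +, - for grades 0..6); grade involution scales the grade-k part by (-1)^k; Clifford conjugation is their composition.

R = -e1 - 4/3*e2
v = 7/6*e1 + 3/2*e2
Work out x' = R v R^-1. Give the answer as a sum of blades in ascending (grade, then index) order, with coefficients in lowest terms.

~R = -e1 - 4/3*e2, and R ~R = 25/9, so R^-1 = ~R / (25/9).
R v = -19/6 + 1/18*e12
Answer: 167/150*e1 + 77/50*e2


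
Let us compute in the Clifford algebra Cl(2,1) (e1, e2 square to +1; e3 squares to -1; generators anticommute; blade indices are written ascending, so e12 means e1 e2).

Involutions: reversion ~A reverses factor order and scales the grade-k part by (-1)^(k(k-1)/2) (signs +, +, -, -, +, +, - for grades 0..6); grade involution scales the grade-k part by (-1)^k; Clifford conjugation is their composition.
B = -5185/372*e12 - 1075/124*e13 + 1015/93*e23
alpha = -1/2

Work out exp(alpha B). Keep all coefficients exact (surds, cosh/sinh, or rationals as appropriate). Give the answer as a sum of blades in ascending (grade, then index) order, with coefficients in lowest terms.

B^2 term by term: the squares give (-5185/372)^2*(e12)^2 + (-1075/124)^2*(e13)^2 + (1015/93)^2*(e23)^2 = 26884225/138384*(-1) + 1155625/15376*(+1) + 1030225/8649*(+1) = 0 (each basis 2-blade squares to minus the product of its generators' squares); cross terms between blades sharing an index anticommute and cancel. So B^2 = 0.
B^2 = 0, so the series truncates immediately: exp(alpha B) = 1 + alpha B (parabolic case).
Answer: 1 + 5185/744*e12 + 1075/248*e13 - 1015/186*e23
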